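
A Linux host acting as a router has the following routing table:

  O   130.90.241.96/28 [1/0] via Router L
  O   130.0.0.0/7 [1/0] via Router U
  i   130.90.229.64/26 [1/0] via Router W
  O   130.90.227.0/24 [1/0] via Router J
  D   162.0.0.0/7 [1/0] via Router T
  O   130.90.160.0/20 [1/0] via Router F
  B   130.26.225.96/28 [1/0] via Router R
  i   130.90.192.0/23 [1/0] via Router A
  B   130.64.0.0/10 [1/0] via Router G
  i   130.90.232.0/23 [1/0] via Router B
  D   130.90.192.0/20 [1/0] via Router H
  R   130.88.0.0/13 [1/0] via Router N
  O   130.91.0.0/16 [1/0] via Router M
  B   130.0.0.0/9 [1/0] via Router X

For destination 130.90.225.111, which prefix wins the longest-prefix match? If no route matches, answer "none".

130.88.0.0/13

Entries matching 130.90.225.111:
  130.0.0.0/7 (130.0.0.0 - 131.255.255.255)
  130.0.0.0/9 (130.0.0.0 - 130.127.255.255)
  130.64.0.0/10 (130.64.0.0 - 130.127.255.255)
  130.88.0.0/13 (130.88.0.0 - 130.95.255.255)
Most specific is 130.88.0.0/13.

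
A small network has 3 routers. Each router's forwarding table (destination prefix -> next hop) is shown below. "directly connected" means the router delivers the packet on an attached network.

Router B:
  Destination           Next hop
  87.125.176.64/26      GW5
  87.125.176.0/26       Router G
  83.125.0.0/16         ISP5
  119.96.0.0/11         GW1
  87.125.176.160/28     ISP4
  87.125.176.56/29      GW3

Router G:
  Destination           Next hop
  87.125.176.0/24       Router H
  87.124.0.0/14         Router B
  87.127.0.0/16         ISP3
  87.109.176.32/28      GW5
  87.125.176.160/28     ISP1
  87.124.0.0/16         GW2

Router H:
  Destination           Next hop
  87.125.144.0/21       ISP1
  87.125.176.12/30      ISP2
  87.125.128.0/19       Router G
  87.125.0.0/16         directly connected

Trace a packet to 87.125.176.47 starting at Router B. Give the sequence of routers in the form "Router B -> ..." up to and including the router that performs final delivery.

Router B -> Router G -> Router H

At Router B: longest match for 87.125.176.47 is 87.125.176.0/26 -> Router G
At Router G: longest match for 87.125.176.47 is 87.125.176.0/24 -> Router H
At Router H: longest match for 87.125.176.47 is 87.125.0.0/16 -> directly connected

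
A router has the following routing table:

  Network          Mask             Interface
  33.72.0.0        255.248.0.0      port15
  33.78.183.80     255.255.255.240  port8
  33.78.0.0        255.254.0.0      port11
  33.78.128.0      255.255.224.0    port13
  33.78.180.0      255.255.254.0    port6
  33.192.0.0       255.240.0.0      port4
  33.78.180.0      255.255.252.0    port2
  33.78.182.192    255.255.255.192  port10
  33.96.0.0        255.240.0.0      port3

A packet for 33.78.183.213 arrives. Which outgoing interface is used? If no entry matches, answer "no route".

port2

Routes whose prefix contains 33.78.183.213:
  33.72.0.0/13 (33.72.0.0 - 33.79.255.255) -> port15
  33.78.0.0/15 (33.78.0.0 - 33.79.255.255) -> port11
  33.78.180.0/22 (33.78.180.0 - 33.78.183.255) -> port2
More-specific entries that do NOT match:
  33.78.183.80/28 (33.78.183.80 - 33.78.183.95) does not contain 33.78.183.213
  33.78.182.192/26 (33.78.182.192 - 33.78.182.255) does not contain 33.78.183.213
  33.78.180.0/23 (33.78.180.0 - 33.78.181.255) does not contain 33.78.183.213
Longest matching prefix is /22 -> interface port2.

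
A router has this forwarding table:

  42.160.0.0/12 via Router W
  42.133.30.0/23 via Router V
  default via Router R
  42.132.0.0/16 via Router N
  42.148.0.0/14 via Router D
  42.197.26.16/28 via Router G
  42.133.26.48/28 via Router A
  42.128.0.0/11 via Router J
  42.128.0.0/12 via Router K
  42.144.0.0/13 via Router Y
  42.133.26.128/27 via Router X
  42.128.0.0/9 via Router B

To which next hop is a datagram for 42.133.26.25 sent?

Router K

Routes whose prefix contains 42.133.26.25:
  0.0.0.0/0 (default, matches everything) -> Router R
  42.128.0.0/9 (42.128.0.0 - 42.255.255.255) -> Router B
  42.128.0.0/11 (42.128.0.0 - 42.159.255.255) -> Router J
  42.128.0.0/12 (42.128.0.0 - 42.143.255.255) -> Router K
More-specific entries that do NOT match:
  42.197.26.16/28 (42.197.26.16 - 42.197.26.31) does not contain 42.133.26.25
  42.133.26.48/28 (42.133.26.48 - 42.133.26.63) does not contain 42.133.26.25
  42.133.26.128/27 (42.133.26.128 - 42.133.26.159) does not contain 42.133.26.25
  42.133.30.0/23 (42.133.30.0 - 42.133.31.255) does not contain 42.133.26.25
  42.132.0.0/16 (42.132.0.0 - 42.132.255.255) does not contain 42.133.26.25
  42.148.0.0/14 (42.148.0.0 - 42.151.255.255) does not contain 42.133.26.25
  42.144.0.0/13 (42.144.0.0 - 42.151.255.255) does not contain 42.133.26.25
Longest matching prefix is /12 -> next hop Router K.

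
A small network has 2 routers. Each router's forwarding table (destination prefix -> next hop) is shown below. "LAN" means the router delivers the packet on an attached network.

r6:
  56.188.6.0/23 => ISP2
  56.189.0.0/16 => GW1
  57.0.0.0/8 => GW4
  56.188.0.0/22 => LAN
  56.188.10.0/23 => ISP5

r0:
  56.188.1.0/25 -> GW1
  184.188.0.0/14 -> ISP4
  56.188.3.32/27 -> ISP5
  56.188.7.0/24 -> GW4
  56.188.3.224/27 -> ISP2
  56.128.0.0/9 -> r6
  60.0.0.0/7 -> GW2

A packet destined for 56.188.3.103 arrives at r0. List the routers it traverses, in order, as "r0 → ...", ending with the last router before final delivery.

r0 → r6

At r0: longest match for 56.188.3.103 is 56.128.0.0/9 -> r6
At r6: longest match for 56.188.3.103 is 56.188.0.0/22 -> LAN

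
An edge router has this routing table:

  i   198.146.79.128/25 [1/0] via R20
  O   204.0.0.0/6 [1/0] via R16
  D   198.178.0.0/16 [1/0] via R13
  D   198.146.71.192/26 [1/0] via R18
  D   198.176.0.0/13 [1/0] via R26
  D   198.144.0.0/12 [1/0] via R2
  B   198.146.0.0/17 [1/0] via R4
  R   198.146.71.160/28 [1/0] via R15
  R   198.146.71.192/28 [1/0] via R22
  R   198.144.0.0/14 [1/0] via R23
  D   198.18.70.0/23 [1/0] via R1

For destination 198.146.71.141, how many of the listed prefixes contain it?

Prefixes containing 198.146.71.141:
  198.144.0.0/12 (198.144.0.0 - 198.159.255.255)
  198.144.0.0/14 (198.144.0.0 - 198.147.255.255)
  198.146.0.0/17 (198.146.0.0 - 198.146.127.255)
Total matching entries: 3.

3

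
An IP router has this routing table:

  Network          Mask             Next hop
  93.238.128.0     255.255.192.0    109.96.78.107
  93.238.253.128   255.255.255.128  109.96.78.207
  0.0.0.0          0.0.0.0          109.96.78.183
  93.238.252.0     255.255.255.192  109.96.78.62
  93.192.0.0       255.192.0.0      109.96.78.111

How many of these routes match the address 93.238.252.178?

2

Prefixes containing 93.238.252.178:
  0.0.0.0/0 (default, matches everything)
  93.192.0.0/10 (93.192.0.0 - 93.255.255.255)
Total matching entries: 2.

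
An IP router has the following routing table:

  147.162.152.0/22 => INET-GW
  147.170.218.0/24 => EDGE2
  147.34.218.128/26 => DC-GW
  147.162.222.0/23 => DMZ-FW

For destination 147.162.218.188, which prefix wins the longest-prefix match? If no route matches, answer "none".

147.162.218.188 is outside every listed prefix and there is no default route.

none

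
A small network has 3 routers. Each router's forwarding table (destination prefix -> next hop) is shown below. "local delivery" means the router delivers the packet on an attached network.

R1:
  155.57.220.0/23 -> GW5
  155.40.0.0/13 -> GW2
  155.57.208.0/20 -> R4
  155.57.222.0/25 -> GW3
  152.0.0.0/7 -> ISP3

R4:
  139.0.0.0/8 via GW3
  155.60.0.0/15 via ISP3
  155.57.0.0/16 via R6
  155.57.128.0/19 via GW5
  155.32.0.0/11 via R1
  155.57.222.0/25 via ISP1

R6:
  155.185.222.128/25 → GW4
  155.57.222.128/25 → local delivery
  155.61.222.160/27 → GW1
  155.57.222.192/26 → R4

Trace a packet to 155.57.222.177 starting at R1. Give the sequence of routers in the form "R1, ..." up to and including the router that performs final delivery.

At R1: longest match for 155.57.222.177 is 155.57.208.0/20 -> R4
At R4: longest match for 155.57.222.177 is 155.57.0.0/16 -> R6
At R6: longest match for 155.57.222.177 is 155.57.222.128/25 -> local delivery

R1, R4, R6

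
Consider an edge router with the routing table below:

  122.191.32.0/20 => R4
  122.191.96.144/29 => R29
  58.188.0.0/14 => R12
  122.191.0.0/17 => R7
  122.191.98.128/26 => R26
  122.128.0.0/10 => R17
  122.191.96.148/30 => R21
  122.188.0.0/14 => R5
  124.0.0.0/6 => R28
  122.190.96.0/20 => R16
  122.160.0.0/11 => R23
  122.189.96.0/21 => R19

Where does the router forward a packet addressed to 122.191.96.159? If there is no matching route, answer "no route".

Routes whose prefix contains 122.191.96.159:
  122.128.0.0/10 (122.128.0.0 - 122.191.255.255) -> R17
  122.160.0.0/11 (122.160.0.0 - 122.191.255.255) -> R23
  122.188.0.0/14 (122.188.0.0 - 122.191.255.255) -> R5
  122.191.0.0/17 (122.191.0.0 - 122.191.127.255) -> R7
More-specific entries that do NOT match:
  122.191.96.148/30 (122.191.96.148 - 122.191.96.151) does not contain 122.191.96.159
  122.191.96.144/29 (122.191.96.144 - 122.191.96.151) does not contain 122.191.96.159
  122.191.98.128/26 (122.191.98.128 - 122.191.98.191) does not contain 122.191.96.159
  122.189.96.0/21 (122.189.96.0 - 122.189.103.255) does not contain 122.191.96.159
  122.191.32.0/20 (122.191.32.0 - 122.191.47.255) does not contain 122.191.96.159
  122.190.96.0/20 (122.190.96.0 - 122.190.111.255) does not contain 122.191.96.159
Longest matching prefix is /17 -> next hop R7.

R7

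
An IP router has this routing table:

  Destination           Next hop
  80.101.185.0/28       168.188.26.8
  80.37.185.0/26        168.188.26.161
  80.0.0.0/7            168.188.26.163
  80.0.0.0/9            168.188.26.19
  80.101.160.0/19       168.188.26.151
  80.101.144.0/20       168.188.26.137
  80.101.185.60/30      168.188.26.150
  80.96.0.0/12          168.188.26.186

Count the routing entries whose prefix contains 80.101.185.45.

Prefixes containing 80.101.185.45:
  80.0.0.0/7 (80.0.0.0 - 81.255.255.255)
  80.0.0.0/9 (80.0.0.0 - 80.127.255.255)
  80.96.0.0/12 (80.96.0.0 - 80.111.255.255)
  80.101.160.0/19 (80.101.160.0 - 80.101.191.255)
Total matching entries: 4.

4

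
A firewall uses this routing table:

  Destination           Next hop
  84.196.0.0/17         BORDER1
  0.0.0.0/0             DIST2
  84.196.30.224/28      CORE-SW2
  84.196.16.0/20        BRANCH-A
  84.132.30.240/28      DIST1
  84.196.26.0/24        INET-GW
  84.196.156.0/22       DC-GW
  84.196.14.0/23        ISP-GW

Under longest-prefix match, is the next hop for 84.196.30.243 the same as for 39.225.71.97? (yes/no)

no

84.196.30.243: longest match 84.196.16.0/20 -> BRANCH-A
39.225.71.97: longest match 0.0.0.0/0 -> DIST2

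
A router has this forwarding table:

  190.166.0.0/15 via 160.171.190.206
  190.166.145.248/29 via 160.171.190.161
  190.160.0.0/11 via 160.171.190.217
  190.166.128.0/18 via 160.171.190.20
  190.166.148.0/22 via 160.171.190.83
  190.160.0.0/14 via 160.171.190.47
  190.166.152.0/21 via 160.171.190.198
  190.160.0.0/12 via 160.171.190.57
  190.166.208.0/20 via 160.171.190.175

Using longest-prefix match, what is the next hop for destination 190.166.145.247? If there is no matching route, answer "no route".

160.171.190.20

Routes whose prefix contains 190.166.145.247:
  190.160.0.0/11 (190.160.0.0 - 190.191.255.255) -> 160.171.190.217
  190.160.0.0/12 (190.160.0.0 - 190.175.255.255) -> 160.171.190.57
  190.166.0.0/15 (190.166.0.0 - 190.167.255.255) -> 160.171.190.206
  190.166.128.0/18 (190.166.128.0 - 190.166.191.255) -> 160.171.190.20
More-specific entries that do NOT match:
  190.166.145.248/29 (190.166.145.248 - 190.166.145.255) does not contain 190.166.145.247
  190.166.148.0/22 (190.166.148.0 - 190.166.151.255) does not contain 190.166.145.247
  190.166.152.0/21 (190.166.152.0 - 190.166.159.255) does not contain 190.166.145.247
  190.166.208.0/20 (190.166.208.0 - 190.166.223.255) does not contain 190.166.145.247
Longest matching prefix is /18 -> next hop 160.171.190.20.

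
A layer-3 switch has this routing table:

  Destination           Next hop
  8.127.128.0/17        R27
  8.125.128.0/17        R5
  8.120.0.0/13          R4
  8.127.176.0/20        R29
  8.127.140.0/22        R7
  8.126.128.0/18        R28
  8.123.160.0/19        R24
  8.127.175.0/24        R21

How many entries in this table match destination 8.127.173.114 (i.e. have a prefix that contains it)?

2

Prefixes containing 8.127.173.114:
  8.120.0.0/13 (8.120.0.0 - 8.127.255.255)
  8.127.128.0/17 (8.127.128.0 - 8.127.255.255)
Total matching entries: 2.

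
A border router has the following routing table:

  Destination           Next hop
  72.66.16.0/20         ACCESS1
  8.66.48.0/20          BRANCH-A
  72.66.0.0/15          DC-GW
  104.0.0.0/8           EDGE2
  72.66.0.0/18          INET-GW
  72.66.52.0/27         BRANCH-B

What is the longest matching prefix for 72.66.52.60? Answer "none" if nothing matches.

Entries matching 72.66.52.60:
  72.66.0.0/15 (72.66.0.0 - 72.67.255.255)
  72.66.0.0/18 (72.66.0.0 - 72.66.63.255)
Most specific is 72.66.0.0/18.

72.66.0.0/18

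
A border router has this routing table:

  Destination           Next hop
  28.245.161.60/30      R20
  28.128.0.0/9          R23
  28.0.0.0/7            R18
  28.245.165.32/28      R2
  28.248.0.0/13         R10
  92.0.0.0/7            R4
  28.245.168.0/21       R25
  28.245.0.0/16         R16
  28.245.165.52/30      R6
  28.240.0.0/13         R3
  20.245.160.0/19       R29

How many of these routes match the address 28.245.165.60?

Prefixes containing 28.245.165.60:
  28.0.0.0/7 (28.0.0.0 - 29.255.255.255)
  28.128.0.0/9 (28.128.0.0 - 28.255.255.255)
  28.240.0.0/13 (28.240.0.0 - 28.247.255.255)
  28.245.0.0/16 (28.245.0.0 - 28.245.255.255)
Total matching entries: 4.

4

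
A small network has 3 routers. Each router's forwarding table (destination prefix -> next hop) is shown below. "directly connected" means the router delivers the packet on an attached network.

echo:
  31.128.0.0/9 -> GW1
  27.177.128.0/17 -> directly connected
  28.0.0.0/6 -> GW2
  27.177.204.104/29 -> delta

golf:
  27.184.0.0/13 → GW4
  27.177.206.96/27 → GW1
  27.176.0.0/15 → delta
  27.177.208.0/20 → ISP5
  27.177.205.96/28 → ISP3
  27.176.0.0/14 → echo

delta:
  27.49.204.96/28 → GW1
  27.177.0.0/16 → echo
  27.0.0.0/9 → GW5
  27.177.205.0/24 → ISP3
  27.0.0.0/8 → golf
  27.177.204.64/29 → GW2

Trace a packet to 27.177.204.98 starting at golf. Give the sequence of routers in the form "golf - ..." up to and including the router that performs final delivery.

golf - delta - echo

At golf: longest match for 27.177.204.98 is 27.176.0.0/15 -> delta
At delta: longest match for 27.177.204.98 is 27.177.0.0/16 -> echo
At echo: longest match for 27.177.204.98 is 27.177.128.0/17 -> directly connected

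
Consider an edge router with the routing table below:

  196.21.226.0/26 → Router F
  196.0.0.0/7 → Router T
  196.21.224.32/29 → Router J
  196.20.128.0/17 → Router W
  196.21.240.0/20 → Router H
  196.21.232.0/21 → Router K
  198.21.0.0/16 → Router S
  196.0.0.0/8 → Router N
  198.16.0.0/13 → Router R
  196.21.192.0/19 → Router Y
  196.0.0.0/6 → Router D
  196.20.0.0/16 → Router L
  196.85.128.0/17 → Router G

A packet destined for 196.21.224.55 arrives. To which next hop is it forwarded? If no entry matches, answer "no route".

Routes whose prefix contains 196.21.224.55:
  196.0.0.0/6 (196.0.0.0 - 199.255.255.255) -> Router D
  196.0.0.0/7 (196.0.0.0 - 197.255.255.255) -> Router T
  196.0.0.0/8 (196.0.0.0 - 196.255.255.255) -> Router N
More-specific entries that do NOT match:
  196.21.224.32/29 (196.21.224.32 - 196.21.224.39) does not contain 196.21.224.55
  196.21.226.0/26 (196.21.226.0 - 196.21.226.63) does not contain 196.21.224.55
  196.21.232.0/21 (196.21.232.0 - 196.21.239.255) does not contain 196.21.224.55
  196.21.240.0/20 (196.21.240.0 - 196.21.255.255) does not contain 196.21.224.55
  196.21.192.0/19 (196.21.192.0 - 196.21.223.255) does not contain 196.21.224.55
  196.20.128.0/17 (196.20.128.0 - 196.20.255.255) does not contain 196.21.224.55
  196.85.128.0/17 (196.85.128.0 - 196.85.255.255) does not contain 196.21.224.55
  198.21.0.0/16 (198.21.0.0 - 198.21.255.255) does not contain 196.21.224.55
  196.20.0.0/16 (196.20.0.0 - 196.20.255.255) does not contain 196.21.224.55
  198.16.0.0/13 (198.16.0.0 - 198.23.255.255) does not contain 196.21.224.55
Longest matching prefix is /8 -> next hop Router N.

Router N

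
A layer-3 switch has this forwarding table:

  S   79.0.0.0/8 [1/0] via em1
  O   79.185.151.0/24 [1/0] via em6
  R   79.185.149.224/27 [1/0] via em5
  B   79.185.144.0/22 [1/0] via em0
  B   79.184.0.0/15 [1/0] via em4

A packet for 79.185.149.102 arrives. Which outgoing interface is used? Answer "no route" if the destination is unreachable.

Routes whose prefix contains 79.185.149.102:
  79.0.0.0/8 (79.0.0.0 - 79.255.255.255) -> em1
  79.184.0.0/15 (79.184.0.0 - 79.185.255.255) -> em4
More-specific entries that do NOT match:
  79.185.149.224/27 (79.185.149.224 - 79.185.149.255) does not contain 79.185.149.102
  79.185.151.0/24 (79.185.151.0 - 79.185.151.255) does not contain 79.185.149.102
  79.185.144.0/22 (79.185.144.0 - 79.185.147.255) does not contain 79.185.149.102
Longest matching prefix is /15 -> interface em4.

em4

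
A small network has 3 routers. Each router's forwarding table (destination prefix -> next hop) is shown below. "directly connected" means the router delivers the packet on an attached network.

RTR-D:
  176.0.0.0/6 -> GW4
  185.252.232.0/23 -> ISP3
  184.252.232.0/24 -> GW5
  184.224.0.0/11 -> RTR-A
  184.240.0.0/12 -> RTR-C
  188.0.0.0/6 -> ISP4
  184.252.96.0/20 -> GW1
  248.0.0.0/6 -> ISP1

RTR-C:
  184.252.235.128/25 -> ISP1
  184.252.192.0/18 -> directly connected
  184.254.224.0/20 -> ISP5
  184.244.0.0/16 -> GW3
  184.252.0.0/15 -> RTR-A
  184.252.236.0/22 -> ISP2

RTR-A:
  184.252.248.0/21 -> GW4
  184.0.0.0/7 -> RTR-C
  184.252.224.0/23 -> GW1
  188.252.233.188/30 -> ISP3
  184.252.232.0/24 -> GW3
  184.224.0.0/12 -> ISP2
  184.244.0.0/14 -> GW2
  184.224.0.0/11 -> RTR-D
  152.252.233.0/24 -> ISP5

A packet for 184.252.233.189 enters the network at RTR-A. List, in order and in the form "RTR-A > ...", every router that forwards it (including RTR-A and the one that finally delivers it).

At RTR-A: longest match for 184.252.233.189 is 184.224.0.0/11 -> RTR-D
At RTR-D: longest match for 184.252.233.189 is 184.240.0.0/12 -> RTR-C
At RTR-C: longest match for 184.252.233.189 is 184.252.192.0/18 -> directly connected

RTR-A > RTR-D > RTR-C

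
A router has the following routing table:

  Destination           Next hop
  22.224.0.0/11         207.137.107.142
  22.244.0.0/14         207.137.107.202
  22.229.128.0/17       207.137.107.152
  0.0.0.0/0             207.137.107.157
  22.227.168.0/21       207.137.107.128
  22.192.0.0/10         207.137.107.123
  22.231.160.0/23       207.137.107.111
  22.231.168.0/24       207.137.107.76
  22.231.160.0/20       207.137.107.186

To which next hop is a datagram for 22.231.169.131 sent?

Routes whose prefix contains 22.231.169.131:
  0.0.0.0/0 (default, matches everything) -> 207.137.107.157
  22.192.0.0/10 (22.192.0.0 - 22.255.255.255) -> 207.137.107.123
  22.224.0.0/11 (22.224.0.0 - 22.255.255.255) -> 207.137.107.142
  22.231.160.0/20 (22.231.160.0 - 22.231.175.255) -> 207.137.107.186
More-specific entries that do NOT match:
  22.231.168.0/24 (22.231.168.0 - 22.231.168.255) does not contain 22.231.169.131
  22.231.160.0/23 (22.231.160.0 - 22.231.161.255) does not contain 22.231.169.131
  22.227.168.0/21 (22.227.168.0 - 22.227.175.255) does not contain 22.231.169.131
Longest matching prefix is /20 -> next hop 207.137.107.186.

207.137.107.186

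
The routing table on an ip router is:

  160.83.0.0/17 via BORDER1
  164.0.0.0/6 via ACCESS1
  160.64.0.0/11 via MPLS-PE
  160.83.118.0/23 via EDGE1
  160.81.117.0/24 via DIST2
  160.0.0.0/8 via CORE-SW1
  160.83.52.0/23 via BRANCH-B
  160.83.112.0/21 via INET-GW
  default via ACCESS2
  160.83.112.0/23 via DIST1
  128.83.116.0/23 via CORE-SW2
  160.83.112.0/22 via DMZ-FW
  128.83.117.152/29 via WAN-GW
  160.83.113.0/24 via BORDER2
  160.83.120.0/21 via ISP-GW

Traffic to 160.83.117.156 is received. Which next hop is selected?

INET-GW

Routes whose prefix contains 160.83.117.156:
  0.0.0.0/0 (default, matches everything) -> ACCESS2
  160.0.0.0/8 (160.0.0.0 - 160.255.255.255) -> CORE-SW1
  160.64.0.0/11 (160.64.0.0 - 160.95.255.255) -> MPLS-PE
  160.83.0.0/17 (160.83.0.0 - 160.83.127.255) -> BORDER1
  160.83.112.0/21 (160.83.112.0 - 160.83.119.255) -> INET-GW
More-specific entries that do NOT match:
  128.83.117.152/29 (128.83.117.152 - 128.83.117.159) does not contain 160.83.117.156
  160.81.117.0/24 (160.81.117.0 - 160.81.117.255) does not contain 160.83.117.156
  160.83.113.0/24 (160.83.113.0 - 160.83.113.255) does not contain 160.83.117.156
  160.83.118.0/23 (160.83.118.0 - 160.83.119.255) does not contain 160.83.117.156
  160.83.52.0/23 (160.83.52.0 - 160.83.53.255) does not contain 160.83.117.156
  160.83.112.0/23 (160.83.112.0 - 160.83.113.255) does not contain 160.83.117.156
  128.83.116.0/23 (128.83.116.0 - 128.83.117.255) does not contain 160.83.117.156
  160.83.112.0/22 (160.83.112.0 - 160.83.115.255) does not contain 160.83.117.156
Longest matching prefix is /21 -> next hop INET-GW.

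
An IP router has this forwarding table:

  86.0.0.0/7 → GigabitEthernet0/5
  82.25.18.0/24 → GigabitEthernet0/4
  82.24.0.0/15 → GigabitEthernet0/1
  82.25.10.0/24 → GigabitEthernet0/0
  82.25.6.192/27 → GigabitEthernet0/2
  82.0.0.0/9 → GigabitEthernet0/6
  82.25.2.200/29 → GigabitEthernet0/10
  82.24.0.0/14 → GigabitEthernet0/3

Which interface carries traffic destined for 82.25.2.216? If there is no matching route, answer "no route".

GigabitEthernet0/1

Routes whose prefix contains 82.25.2.216:
  82.0.0.0/9 (82.0.0.0 - 82.127.255.255) -> GigabitEthernet0/6
  82.24.0.0/14 (82.24.0.0 - 82.27.255.255) -> GigabitEthernet0/3
  82.24.0.0/15 (82.24.0.0 - 82.25.255.255) -> GigabitEthernet0/1
More-specific entries that do NOT match:
  82.25.2.200/29 (82.25.2.200 - 82.25.2.207) does not contain 82.25.2.216
  82.25.6.192/27 (82.25.6.192 - 82.25.6.223) does not contain 82.25.2.216
  82.25.18.0/24 (82.25.18.0 - 82.25.18.255) does not contain 82.25.2.216
  82.25.10.0/24 (82.25.10.0 - 82.25.10.255) does not contain 82.25.2.216
Longest matching prefix is /15 -> interface GigabitEthernet0/1.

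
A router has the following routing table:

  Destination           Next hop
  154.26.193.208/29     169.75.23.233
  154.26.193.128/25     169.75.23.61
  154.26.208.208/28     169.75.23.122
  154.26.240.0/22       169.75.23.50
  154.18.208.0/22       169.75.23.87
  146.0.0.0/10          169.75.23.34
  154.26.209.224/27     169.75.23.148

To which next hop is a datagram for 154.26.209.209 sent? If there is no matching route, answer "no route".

no route

No entry's prefix contains 154.26.209.209; there is no default route.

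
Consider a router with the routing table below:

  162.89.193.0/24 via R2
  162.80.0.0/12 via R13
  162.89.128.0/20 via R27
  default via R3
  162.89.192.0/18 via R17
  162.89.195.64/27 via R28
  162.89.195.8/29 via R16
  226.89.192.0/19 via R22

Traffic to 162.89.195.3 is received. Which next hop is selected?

Routes whose prefix contains 162.89.195.3:
  0.0.0.0/0 (default, matches everything) -> R3
  162.80.0.0/12 (162.80.0.0 - 162.95.255.255) -> R13
  162.89.192.0/18 (162.89.192.0 - 162.89.255.255) -> R17
More-specific entries that do NOT match:
  162.89.195.8/29 (162.89.195.8 - 162.89.195.15) does not contain 162.89.195.3
  162.89.195.64/27 (162.89.195.64 - 162.89.195.95) does not contain 162.89.195.3
  162.89.193.0/24 (162.89.193.0 - 162.89.193.255) does not contain 162.89.195.3
  162.89.128.0/20 (162.89.128.0 - 162.89.143.255) does not contain 162.89.195.3
  226.89.192.0/19 (226.89.192.0 - 226.89.223.255) does not contain 162.89.195.3
Longest matching prefix is /18 -> next hop R17.

R17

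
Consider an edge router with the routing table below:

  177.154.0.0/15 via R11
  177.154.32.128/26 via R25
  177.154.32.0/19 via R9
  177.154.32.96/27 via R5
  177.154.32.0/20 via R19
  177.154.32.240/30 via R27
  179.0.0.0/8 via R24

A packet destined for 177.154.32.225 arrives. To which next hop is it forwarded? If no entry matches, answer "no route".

R19

Routes whose prefix contains 177.154.32.225:
  177.154.0.0/15 (177.154.0.0 - 177.155.255.255) -> R11
  177.154.32.0/19 (177.154.32.0 - 177.154.63.255) -> R9
  177.154.32.0/20 (177.154.32.0 - 177.154.47.255) -> R19
More-specific entries that do NOT match:
  177.154.32.240/30 (177.154.32.240 - 177.154.32.243) does not contain 177.154.32.225
  177.154.32.96/27 (177.154.32.96 - 177.154.32.127) does not contain 177.154.32.225
  177.154.32.128/26 (177.154.32.128 - 177.154.32.191) does not contain 177.154.32.225
Longest matching prefix is /20 -> next hop R19.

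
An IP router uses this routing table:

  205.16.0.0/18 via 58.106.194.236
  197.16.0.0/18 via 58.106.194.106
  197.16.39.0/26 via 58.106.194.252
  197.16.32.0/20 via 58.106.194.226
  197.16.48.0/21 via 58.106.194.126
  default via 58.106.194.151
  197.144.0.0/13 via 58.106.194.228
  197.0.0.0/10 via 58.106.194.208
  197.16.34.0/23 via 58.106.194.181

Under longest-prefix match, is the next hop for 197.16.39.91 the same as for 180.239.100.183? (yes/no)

no

197.16.39.91: longest match 197.16.32.0/20 -> 58.106.194.226
180.239.100.183: longest match 0.0.0.0/0 -> 58.106.194.151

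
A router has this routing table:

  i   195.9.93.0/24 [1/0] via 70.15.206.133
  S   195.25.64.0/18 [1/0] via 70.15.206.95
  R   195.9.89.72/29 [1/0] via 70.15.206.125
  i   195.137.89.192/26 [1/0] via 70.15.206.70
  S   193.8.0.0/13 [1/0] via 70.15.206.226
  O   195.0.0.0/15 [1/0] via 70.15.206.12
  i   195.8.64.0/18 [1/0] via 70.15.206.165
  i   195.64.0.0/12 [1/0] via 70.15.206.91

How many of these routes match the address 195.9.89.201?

No listed prefix contains 195.9.89.201.
Total matching entries: 0.

0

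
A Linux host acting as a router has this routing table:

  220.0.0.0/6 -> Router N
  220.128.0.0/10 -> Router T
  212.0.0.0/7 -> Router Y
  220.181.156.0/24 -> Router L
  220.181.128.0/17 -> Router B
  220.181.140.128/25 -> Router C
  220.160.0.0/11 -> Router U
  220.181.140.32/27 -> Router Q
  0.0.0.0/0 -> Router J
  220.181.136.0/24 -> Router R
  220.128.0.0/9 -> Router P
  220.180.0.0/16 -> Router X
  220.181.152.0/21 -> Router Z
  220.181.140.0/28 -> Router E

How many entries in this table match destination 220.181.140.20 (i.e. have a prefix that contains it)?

Prefixes containing 220.181.140.20:
  0.0.0.0/0 (default, matches everything)
  220.0.0.0/6 (220.0.0.0 - 223.255.255.255)
  220.128.0.0/9 (220.128.0.0 - 220.255.255.255)
  220.128.0.0/10 (220.128.0.0 - 220.191.255.255)
  220.160.0.0/11 (220.160.0.0 - 220.191.255.255)
  220.181.128.0/17 (220.181.128.0 - 220.181.255.255)
Total matching entries: 6.

6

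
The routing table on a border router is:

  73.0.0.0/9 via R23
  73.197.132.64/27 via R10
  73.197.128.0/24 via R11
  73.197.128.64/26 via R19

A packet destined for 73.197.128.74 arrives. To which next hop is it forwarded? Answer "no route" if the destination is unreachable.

R19

Routes whose prefix contains 73.197.128.74:
  73.197.128.0/24 (73.197.128.0 - 73.197.128.255) -> R11
  73.197.128.64/26 (73.197.128.64 - 73.197.128.127) -> R19
More-specific entries that do NOT match:
  73.197.132.64/27 (73.197.132.64 - 73.197.132.95) does not contain 73.197.128.74
Longest matching prefix is /26 -> next hop R19.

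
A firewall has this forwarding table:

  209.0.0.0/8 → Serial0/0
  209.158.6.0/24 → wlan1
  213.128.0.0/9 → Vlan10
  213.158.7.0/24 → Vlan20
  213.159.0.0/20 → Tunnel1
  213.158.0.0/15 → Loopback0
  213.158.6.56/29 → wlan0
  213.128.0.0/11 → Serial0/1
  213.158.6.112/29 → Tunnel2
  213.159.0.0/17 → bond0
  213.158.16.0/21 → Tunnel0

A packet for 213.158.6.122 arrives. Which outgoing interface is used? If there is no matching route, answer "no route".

Routes whose prefix contains 213.158.6.122:
  213.128.0.0/9 (213.128.0.0 - 213.255.255.255) -> Vlan10
  213.128.0.0/11 (213.128.0.0 - 213.159.255.255) -> Serial0/1
  213.158.0.0/15 (213.158.0.0 - 213.159.255.255) -> Loopback0
More-specific entries that do NOT match:
  213.158.6.56/29 (213.158.6.56 - 213.158.6.63) does not contain 213.158.6.122
  213.158.6.112/29 (213.158.6.112 - 213.158.6.119) does not contain 213.158.6.122
  209.158.6.0/24 (209.158.6.0 - 209.158.6.255) does not contain 213.158.6.122
  213.158.7.0/24 (213.158.7.0 - 213.158.7.255) does not contain 213.158.6.122
  213.158.16.0/21 (213.158.16.0 - 213.158.23.255) does not contain 213.158.6.122
  213.159.0.0/20 (213.159.0.0 - 213.159.15.255) does not contain 213.158.6.122
  213.159.0.0/17 (213.159.0.0 - 213.159.127.255) does not contain 213.158.6.122
Longest matching prefix is /15 -> interface Loopback0.

Loopback0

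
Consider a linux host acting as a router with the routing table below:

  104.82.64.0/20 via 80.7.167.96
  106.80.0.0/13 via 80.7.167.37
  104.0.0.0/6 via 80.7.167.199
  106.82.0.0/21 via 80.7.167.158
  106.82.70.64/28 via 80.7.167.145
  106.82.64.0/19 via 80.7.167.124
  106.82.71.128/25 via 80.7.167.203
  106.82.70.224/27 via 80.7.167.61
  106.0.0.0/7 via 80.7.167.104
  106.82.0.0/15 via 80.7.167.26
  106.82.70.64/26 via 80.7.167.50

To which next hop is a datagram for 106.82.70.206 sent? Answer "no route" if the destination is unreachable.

Routes whose prefix contains 106.82.70.206:
  104.0.0.0/6 (104.0.0.0 - 107.255.255.255) -> 80.7.167.199
  106.0.0.0/7 (106.0.0.0 - 107.255.255.255) -> 80.7.167.104
  106.80.0.0/13 (106.80.0.0 - 106.87.255.255) -> 80.7.167.37
  106.82.0.0/15 (106.82.0.0 - 106.83.255.255) -> 80.7.167.26
  106.82.64.0/19 (106.82.64.0 - 106.82.95.255) -> 80.7.167.124
More-specific entries that do NOT match:
  106.82.70.64/28 (106.82.70.64 - 106.82.70.79) does not contain 106.82.70.206
  106.82.70.224/27 (106.82.70.224 - 106.82.70.255) does not contain 106.82.70.206
  106.82.70.64/26 (106.82.70.64 - 106.82.70.127) does not contain 106.82.70.206
  106.82.71.128/25 (106.82.71.128 - 106.82.71.255) does not contain 106.82.70.206
  106.82.0.0/21 (106.82.0.0 - 106.82.7.255) does not contain 106.82.70.206
  104.82.64.0/20 (104.82.64.0 - 104.82.79.255) does not contain 106.82.70.206
Longest matching prefix is /19 -> next hop 80.7.167.124.

80.7.167.124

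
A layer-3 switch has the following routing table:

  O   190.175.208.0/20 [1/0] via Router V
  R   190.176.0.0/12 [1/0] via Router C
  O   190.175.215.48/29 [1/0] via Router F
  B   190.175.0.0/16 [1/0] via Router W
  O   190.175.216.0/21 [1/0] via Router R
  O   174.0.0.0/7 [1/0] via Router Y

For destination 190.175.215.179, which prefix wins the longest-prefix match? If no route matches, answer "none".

Entries matching 190.175.215.179:
  190.175.0.0/16 (190.175.0.0 - 190.175.255.255)
  190.175.208.0/20 (190.175.208.0 - 190.175.223.255)
Most specific is 190.175.208.0/20.

190.175.208.0/20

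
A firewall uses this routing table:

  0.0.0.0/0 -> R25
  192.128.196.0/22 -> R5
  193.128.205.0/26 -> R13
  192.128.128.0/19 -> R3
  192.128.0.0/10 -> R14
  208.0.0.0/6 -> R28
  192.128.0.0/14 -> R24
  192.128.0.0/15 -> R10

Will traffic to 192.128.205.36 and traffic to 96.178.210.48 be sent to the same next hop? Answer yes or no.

no

192.128.205.36: longest match 192.128.0.0/15 -> R10
96.178.210.48: longest match 0.0.0.0/0 -> R25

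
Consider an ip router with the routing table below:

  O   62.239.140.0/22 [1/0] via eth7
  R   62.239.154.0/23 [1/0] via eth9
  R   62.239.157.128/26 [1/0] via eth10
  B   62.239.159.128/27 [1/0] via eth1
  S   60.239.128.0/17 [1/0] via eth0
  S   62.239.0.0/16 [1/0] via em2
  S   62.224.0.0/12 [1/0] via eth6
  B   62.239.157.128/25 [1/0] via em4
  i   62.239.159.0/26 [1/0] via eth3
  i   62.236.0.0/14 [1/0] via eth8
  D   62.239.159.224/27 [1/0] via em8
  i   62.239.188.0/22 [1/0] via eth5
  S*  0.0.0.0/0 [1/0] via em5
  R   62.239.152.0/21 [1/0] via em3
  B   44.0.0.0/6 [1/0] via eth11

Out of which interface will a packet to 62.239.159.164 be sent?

Routes whose prefix contains 62.239.159.164:
  0.0.0.0/0 (default, matches everything) -> em5
  62.224.0.0/12 (62.224.0.0 - 62.239.255.255) -> eth6
  62.236.0.0/14 (62.236.0.0 - 62.239.255.255) -> eth8
  62.239.0.0/16 (62.239.0.0 - 62.239.255.255) -> em2
  62.239.152.0/21 (62.239.152.0 - 62.239.159.255) -> em3
More-specific entries that do NOT match:
  62.239.159.128/27 (62.239.159.128 - 62.239.159.159) does not contain 62.239.159.164
  62.239.159.224/27 (62.239.159.224 - 62.239.159.255) does not contain 62.239.159.164
  62.239.157.128/26 (62.239.157.128 - 62.239.157.191) does not contain 62.239.159.164
  62.239.159.0/26 (62.239.159.0 - 62.239.159.63) does not contain 62.239.159.164
  62.239.157.128/25 (62.239.157.128 - 62.239.157.255) does not contain 62.239.159.164
  62.239.154.0/23 (62.239.154.0 - 62.239.155.255) does not contain 62.239.159.164
  62.239.140.0/22 (62.239.140.0 - 62.239.143.255) does not contain 62.239.159.164
  62.239.188.0/22 (62.239.188.0 - 62.239.191.255) does not contain 62.239.159.164
Longest matching prefix is /21 -> interface em3.

em3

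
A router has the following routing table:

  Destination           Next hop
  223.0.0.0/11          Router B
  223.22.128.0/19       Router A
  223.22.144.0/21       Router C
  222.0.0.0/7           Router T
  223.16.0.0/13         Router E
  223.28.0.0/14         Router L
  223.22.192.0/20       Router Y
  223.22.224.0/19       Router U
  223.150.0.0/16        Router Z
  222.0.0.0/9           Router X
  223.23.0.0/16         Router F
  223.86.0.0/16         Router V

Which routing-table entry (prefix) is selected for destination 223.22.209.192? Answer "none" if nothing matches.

223.16.0.0/13

Entries matching 223.22.209.192:
  222.0.0.0/7 (222.0.0.0 - 223.255.255.255)
  223.0.0.0/11 (223.0.0.0 - 223.31.255.255)
  223.16.0.0/13 (223.16.0.0 - 223.23.255.255)
Most specific is 223.16.0.0/13.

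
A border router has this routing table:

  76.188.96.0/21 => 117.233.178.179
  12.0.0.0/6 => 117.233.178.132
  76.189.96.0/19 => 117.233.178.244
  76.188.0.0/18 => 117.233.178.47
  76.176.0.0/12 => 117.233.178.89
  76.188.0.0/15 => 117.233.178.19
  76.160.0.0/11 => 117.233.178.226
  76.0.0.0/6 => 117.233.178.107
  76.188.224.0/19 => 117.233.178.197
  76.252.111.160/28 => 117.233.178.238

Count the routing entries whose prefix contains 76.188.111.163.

4

Prefixes containing 76.188.111.163:
  76.0.0.0/6 (76.0.0.0 - 79.255.255.255)
  76.160.0.0/11 (76.160.0.0 - 76.191.255.255)
  76.176.0.0/12 (76.176.0.0 - 76.191.255.255)
  76.188.0.0/15 (76.188.0.0 - 76.189.255.255)
Total matching entries: 4.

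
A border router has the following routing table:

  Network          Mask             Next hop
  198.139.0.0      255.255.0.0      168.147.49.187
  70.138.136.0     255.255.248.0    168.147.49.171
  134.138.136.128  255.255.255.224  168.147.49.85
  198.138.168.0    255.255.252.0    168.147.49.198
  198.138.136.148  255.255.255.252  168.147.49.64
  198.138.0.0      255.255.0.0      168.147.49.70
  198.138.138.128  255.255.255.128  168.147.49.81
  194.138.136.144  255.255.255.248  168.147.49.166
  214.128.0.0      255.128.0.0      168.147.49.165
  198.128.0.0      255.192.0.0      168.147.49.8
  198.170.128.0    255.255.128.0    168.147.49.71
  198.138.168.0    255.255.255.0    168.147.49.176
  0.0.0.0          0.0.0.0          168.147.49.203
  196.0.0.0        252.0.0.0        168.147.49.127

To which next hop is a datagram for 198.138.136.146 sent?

Routes whose prefix contains 198.138.136.146:
  0.0.0.0/0 (default, matches everything) -> 168.147.49.203
  196.0.0.0/6 (196.0.0.0 - 199.255.255.255) -> 168.147.49.127
  198.128.0.0/10 (198.128.0.0 - 198.191.255.255) -> 168.147.49.8
  198.138.0.0/16 (198.138.0.0 - 198.138.255.255) -> 168.147.49.70
More-specific entries that do NOT match:
  198.138.136.148/30 (198.138.136.148 - 198.138.136.151) does not contain 198.138.136.146
  194.138.136.144/29 (194.138.136.144 - 194.138.136.151) does not contain 198.138.136.146
  134.138.136.128/27 (134.138.136.128 - 134.138.136.159) does not contain 198.138.136.146
  198.138.138.128/25 (198.138.138.128 - 198.138.138.255) does not contain 198.138.136.146
  198.138.168.0/24 (198.138.168.0 - 198.138.168.255) does not contain 198.138.136.146
  198.138.168.0/22 (198.138.168.0 - 198.138.171.255) does not contain 198.138.136.146
  70.138.136.0/21 (70.138.136.0 - 70.138.143.255) does not contain 198.138.136.146
  198.170.128.0/17 (198.170.128.0 - 198.170.255.255) does not contain 198.138.136.146
Longest matching prefix is /16 -> next hop 168.147.49.70.

168.147.49.70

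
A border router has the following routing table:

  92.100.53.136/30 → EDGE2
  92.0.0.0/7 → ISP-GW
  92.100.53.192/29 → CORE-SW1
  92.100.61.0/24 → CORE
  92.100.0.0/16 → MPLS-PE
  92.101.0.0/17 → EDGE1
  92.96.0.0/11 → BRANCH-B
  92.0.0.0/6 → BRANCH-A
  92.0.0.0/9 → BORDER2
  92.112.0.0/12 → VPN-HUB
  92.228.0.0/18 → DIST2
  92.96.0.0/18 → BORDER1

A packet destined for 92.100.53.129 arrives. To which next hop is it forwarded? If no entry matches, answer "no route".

MPLS-PE

Routes whose prefix contains 92.100.53.129:
  92.0.0.0/6 (92.0.0.0 - 95.255.255.255) -> BRANCH-A
  92.0.0.0/7 (92.0.0.0 - 93.255.255.255) -> ISP-GW
  92.0.0.0/9 (92.0.0.0 - 92.127.255.255) -> BORDER2
  92.96.0.0/11 (92.96.0.0 - 92.127.255.255) -> BRANCH-B
  92.100.0.0/16 (92.100.0.0 - 92.100.255.255) -> MPLS-PE
More-specific entries that do NOT match:
  92.100.53.136/30 (92.100.53.136 - 92.100.53.139) does not contain 92.100.53.129
  92.100.53.192/29 (92.100.53.192 - 92.100.53.199) does not contain 92.100.53.129
  92.100.61.0/24 (92.100.61.0 - 92.100.61.255) does not contain 92.100.53.129
  92.228.0.0/18 (92.228.0.0 - 92.228.63.255) does not contain 92.100.53.129
  92.96.0.0/18 (92.96.0.0 - 92.96.63.255) does not contain 92.100.53.129
  92.101.0.0/17 (92.101.0.0 - 92.101.127.255) does not contain 92.100.53.129
Longest matching prefix is /16 -> next hop MPLS-PE.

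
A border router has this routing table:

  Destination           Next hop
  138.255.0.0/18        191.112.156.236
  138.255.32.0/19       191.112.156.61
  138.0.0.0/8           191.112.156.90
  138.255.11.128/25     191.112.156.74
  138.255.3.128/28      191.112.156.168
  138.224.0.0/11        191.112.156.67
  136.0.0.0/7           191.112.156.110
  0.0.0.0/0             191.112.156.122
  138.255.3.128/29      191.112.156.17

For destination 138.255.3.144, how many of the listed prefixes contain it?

4

Prefixes containing 138.255.3.144:
  0.0.0.0/0 (default, matches everything)
  138.0.0.0/8 (138.0.0.0 - 138.255.255.255)
  138.224.0.0/11 (138.224.0.0 - 138.255.255.255)
  138.255.0.0/18 (138.255.0.0 - 138.255.63.255)
Total matching entries: 4.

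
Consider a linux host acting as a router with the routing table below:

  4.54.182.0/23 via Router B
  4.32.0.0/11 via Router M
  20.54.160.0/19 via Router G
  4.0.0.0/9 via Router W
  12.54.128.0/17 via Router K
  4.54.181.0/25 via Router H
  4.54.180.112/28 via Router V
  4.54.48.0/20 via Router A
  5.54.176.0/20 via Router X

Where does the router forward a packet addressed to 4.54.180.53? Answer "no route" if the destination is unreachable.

Routes whose prefix contains 4.54.180.53:
  4.0.0.0/9 (4.0.0.0 - 4.127.255.255) -> Router W
  4.32.0.0/11 (4.32.0.0 - 4.63.255.255) -> Router M
More-specific entries that do NOT match:
  4.54.180.112/28 (4.54.180.112 - 4.54.180.127) does not contain 4.54.180.53
  4.54.181.0/25 (4.54.181.0 - 4.54.181.127) does not contain 4.54.180.53
  4.54.182.0/23 (4.54.182.0 - 4.54.183.255) does not contain 4.54.180.53
  4.54.48.0/20 (4.54.48.0 - 4.54.63.255) does not contain 4.54.180.53
  5.54.176.0/20 (5.54.176.0 - 5.54.191.255) does not contain 4.54.180.53
  20.54.160.0/19 (20.54.160.0 - 20.54.191.255) does not contain 4.54.180.53
  12.54.128.0/17 (12.54.128.0 - 12.54.255.255) does not contain 4.54.180.53
Longest matching prefix is /11 -> next hop Router M.

Router M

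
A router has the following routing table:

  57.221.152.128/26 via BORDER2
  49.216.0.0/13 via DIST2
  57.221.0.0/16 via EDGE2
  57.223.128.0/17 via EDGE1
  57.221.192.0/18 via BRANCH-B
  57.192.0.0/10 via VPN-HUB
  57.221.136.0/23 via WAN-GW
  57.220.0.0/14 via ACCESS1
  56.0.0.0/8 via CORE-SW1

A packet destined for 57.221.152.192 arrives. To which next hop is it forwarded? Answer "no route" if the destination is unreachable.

Routes whose prefix contains 57.221.152.192:
  57.192.0.0/10 (57.192.0.0 - 57.255.255.255) -> VPN-HUB
  57.220.0.0/14 (57.220.0.0 - 57.223.255.255) -> ACCESS1
  57.221.0.0/16 (57.221.0.0 - 57.221.255.255) -> EDGE2
More-specific entries that do NOT match:
  57.221.152.128/26 (57.221.152.128 - 57.221.152.191) does not contain 57.221.152.192
  57.221.136.0/23 (57.221.136.0 - 57.221.137.255) does not contain 57.221.152.192
  57.221.192.0/18 (57.221.192.0 - 57.221.255.255) does not contain 57.221.152.192
  57.223.128.0/17 (57.223.128.0 - 57.223.255.255) does not contain 57.221.152.192
Longest matching prefix is /16 -> next hop EDGE2.

EDGE2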